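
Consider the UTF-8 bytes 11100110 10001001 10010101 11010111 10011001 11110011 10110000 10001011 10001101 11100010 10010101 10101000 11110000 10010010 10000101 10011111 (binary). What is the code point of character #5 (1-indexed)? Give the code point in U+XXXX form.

U+1215F

Offset 0: leading byte 0xE6 = 11100110 → 3-byte char #1 = E6 89 95.
Offset 3: leading byte 0xD7 = 11010111 → 2-byte char #2 = D7 99.
Offset 5: leading byte 0xF3 = 11110011 → 4-byte char #3 = F3 B0 8B 8D.
Offset 9: leading byte 0xE2 = 11100010 → 3-byte char #4 = E2 95 A8.
Offset 12: leading byte 0xF0 = 11110000 → 4-byte char #5 = F0 92 85 9F.
Leading byte 0xF0 = 11110000 matches 11110xxx → 4-byte sequence.
Byte 1: 0xF0 = 11110000, payload 000 (3 bits).
Byte 2: 0x92 = 10010010 (10xxxxxx ✓), payload 010010.
Byte 3: 0x85 = 10000101 (10xxxxxx ✓), payload 000101.
Byte 4: 0x9F = 10011111 (10xxxxxx ✓), payload 011111.
Concatenate: 000010010000101011111 = 0x1215F (21 bits → U+1215F).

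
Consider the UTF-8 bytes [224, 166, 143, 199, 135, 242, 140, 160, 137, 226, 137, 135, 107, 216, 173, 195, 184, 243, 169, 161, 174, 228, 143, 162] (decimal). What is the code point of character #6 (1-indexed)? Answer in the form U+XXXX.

U+062D

Offset 0: leading byte 0xE0 = 11100000 → 3-byte char #1 = E0 A6 8F.
Offset 3: leading byte 0xC7 = 11000111 → 2-byte char #2 = C7 87.
Offset 5: leading byte 0xF2 = 11110010 → 4-byte char #3 = F2 8C A0 89.
Offset 9: leading byte 0xE2 = 11100010 → 3-byte char #4 = E2 89 87.
Offset 12: leading byte 0x6B = 01101011 → 1-byte char #5 = 6B.
Offset 13: leading byte 0xD8 = 11011000 → 2-byte char #6 = D8 AD.
Leading byte 0xD8 = 11011000 matches 110xxxxx → 2-byte sequence.
Byte 1: 0xD8 = 11011000, payload 11000 (5 bits).
Byte 2: 0xAD = 10101101 (10xxxxxx ✓), payload 101101.
Concatenate: 11000101101 = 0x62D (11 bits → U+062D).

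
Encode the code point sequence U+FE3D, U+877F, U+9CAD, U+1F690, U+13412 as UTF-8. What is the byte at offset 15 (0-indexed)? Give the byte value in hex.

0x90

U+FE3D → 3-byte form EF B8 BD at offsets 0–2.
U+877F → 3-byte form E8 9D BF at offsets 3–5.
U+9CAD → 3-byte form E9 B2 AD at offsets 6–8.
U+1F690 → 4-byte form F0 9F 9A 90 at offsets 9–12.
U+13412 → 4-byte form F0 93 90 92 at offsets 13–16.
Offset 15 falls in char 5's range; it's byte 3 of F0 93 90 92 = 0x90.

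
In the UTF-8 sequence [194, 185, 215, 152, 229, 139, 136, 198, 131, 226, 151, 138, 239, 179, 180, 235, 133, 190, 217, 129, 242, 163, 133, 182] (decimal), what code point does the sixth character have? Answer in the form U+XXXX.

U+FCF4

Offset 0: leading byte 0xC2 = 11000010 → 2-byte char #1 = C2 B9.
Offset 2: leading byte 0xD7 = 11010111 → 2-byte char #2 = D7 98.
Offset 4: leading byte 0xE5 = 11100101 → 3-byte char #3 = E5 8B 88.
Offset 7: leading byte 0xC6 = 11000110 → 2-byte char #4 = C6 83.
Offset 9: leading byte 0xE2 = 11100010 → 3-byte char #5 = E2 97 8A.
Offset 12: leading byte 0xEF = 11101111 → 3-byte char #6 = EF B3 B4.
Leading byte 0xEF = 11101111 matches 1110xxxx → 3-byte sequence.
Byte 1: 0xEF = 11101111, payload 1111 (4 bits).
Byte 2: 0xB3 = 10110011 (10xxxxxx ✓), payload 110011.
Byte 3: 0xB4 = 10110100 (10xxxxxx ✓), payload 110100.
Concatenate: 1111110011110100 = 0xFCF4 (16 bits → U+FCF4).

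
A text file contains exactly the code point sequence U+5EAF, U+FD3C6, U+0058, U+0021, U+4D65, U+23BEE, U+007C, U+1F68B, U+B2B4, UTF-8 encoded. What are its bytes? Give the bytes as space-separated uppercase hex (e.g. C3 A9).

U+5EAF: 3-byte form → E5 BA AF.
U+FD3C6: 4-byte form → F3 BD 8F 86.
U+0058: 1-byte form → 58.
U+0021: 1-byte form → 21.
U+4D65: 3-byte form → E4 B5 A5.
U+23BEE: 4-byte form → F0 A3 AF AE.
U+007C: 1-byte form → 7C.
U+1F68B: 4-byte form → F0 9F 9A 8B.
U+B2B4: 3-byte form → EB 8A B4.
Concatenated (24 bytes): E5 BA AF F3 BD 8F 86 58 21 E4 B5 A5 F0 A3 AF AE 7C F0 9F 9A 8B EB 8A B4.

E5 BA AF F3 BD 8F 86 58 21 E4 B5 A5 F0 A3 AF AE 7C F0 9F 9A 8B EB 8A B4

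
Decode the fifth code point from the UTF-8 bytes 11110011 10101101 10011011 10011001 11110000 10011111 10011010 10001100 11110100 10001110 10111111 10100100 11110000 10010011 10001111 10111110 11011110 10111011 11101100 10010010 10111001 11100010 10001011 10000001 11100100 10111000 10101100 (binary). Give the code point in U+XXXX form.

Offset 0: leading byte 0xF3 = 11110011 → 4-byte char #1 = F3 AD 9B 99.
Offset 4: leading byte 0xF0 = 11110000 → 4-byte char #2 = F0 9F 9A 8C.
Offset 8: leading byte 0xF4 = 11110100 → 4-byte char #3 = F4 8E BF A4.
Offset 12: leading byte 0xF0 = 11110000 → 4-byte char #4 = F0 93 8F BE.
Offset 16: leading byte 0xDE = 11011110 → 2-byte char #5 = DE BB.
Leading byte 0xDE = 11011110 matches 110xxxxx → 2-byte sequence.
Byte 1: 0xDE = 11011110, payload 11110 (5 bits).
Byte 2: 0xBB = 10111011 (10xxxxxx ✓), payload 111011.
Concatenate: 11110111011 = 0x7BB (11 bits → U+07BB).

U+07BB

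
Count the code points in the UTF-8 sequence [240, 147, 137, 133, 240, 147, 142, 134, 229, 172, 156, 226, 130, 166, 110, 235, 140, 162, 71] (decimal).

7

Byte at offset 0: 0xF0 = 11110000 → 4-byte char (#1). Advance 4.
Byte at offset 4: 0xF0 = 11110000 → 4-byte char (#2). Advance 4.
Byte at offset 8: 0xE5 = 11100101 → 3-byte char (#3). Advance 3.
Byte at offset 11: 0xE2 = 11100010 → 3-byte char (#4). Advance 3.
Byte at offset 14: 0x6E = 01101110 → 1-byte char (#5). Advance 1.
Byte at offset 15: 0xEB = 11101011 → 3-byte char (#6). Advance 3.
Byte at offset 18: 0x47 = 01000111 → 1-byte char (#7). Advance 1.
Reached end at offset 19 after 7 code points.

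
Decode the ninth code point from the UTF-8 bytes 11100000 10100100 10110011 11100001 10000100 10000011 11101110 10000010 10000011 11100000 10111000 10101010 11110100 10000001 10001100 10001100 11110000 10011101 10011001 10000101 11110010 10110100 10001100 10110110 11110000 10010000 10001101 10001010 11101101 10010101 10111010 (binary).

Offset 0: leading byte 0xE0 = 11100000 → 3-byte char #1 = E0 A4 B3.
Offset 3: leading byte 0xE1 = 11100001 → 3-byte char #2 = E1 84 83.
Offset 6: leading byte 0xEE = 11101110 → 3-byte char #3 = EE 82 83.
Offset 9: leading byte 0xE0 = 11100000 → 3-byte char #4 = E0 B8 AA.
Offset 12: leading byte 0xF4 = 11110100 → 4-byte char #5 = F4 81 8C 8C.
Offset 16: leading byte 0xF0 = 11110000 → 4-byte char #6 = F0 9D 99 85.
Offset 20: leading byte 0xF2 = 11110010 → 4-byte char #7 = F2 B4 8C B6.
Offset 24: leading byte 0xF0 = 11110000 → 4-byte char #8 = F0 90 8D 8A.
Offset 28: leading byte 0xED = 11101101 → 3-byte char #9 = ED 95 BA.
Leading byte 0xED = 11101101 matches 1110xxxx → 3-byte sequence.
Byte 1: 0xED = 11101101, payload 1101 (4 bits).
Byte 2: 0x95 = 10010101 (10xxxxxx ✓), payload 010101.
Byte 3: 0xBA = 10111010 (10xxxxxx ✓), payload 111010.
Concatenate: 1101010101111010 = 0xD57A (16 bits → U+D57A).

U+D57A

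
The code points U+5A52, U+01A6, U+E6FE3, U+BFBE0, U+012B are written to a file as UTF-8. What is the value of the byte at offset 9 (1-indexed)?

1-indexed offset 9 is 0-indexed offset 8.
U+5A52 → 3-byte form E5 A9 92 at offsets 0–2.
U+01A6 → 2-byte form C6 A6 at offsets 3–4.
U+E6FE3 → 4-byte form F3 A6 BF A3 at offsets 5–8.
Offset 8 falls in char 3's range; it's byte 4 of F3 A6 BF A3 = 0xA3.

0xA3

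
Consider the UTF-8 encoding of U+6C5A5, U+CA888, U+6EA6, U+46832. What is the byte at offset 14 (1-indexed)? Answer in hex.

0xA0

1-indexed offset 14 is 0-indexed offset 13.
U+6C5A5 → 4-byte form F1 AC 96 A5 at offsets 0–3.
U+CA888 → 4-byte form F3 8A A2 88 at offsets 4–7.
U+6EA6 → 3-byte form E6 BA A6 at offsets 8–10.
U+46832 → 4-byte form F1 86 A0 B2 at offsets 11–14.
Offset 13 falls in char 4's range; it's byte 3 of F1 86 A0 B2 = 0xA0.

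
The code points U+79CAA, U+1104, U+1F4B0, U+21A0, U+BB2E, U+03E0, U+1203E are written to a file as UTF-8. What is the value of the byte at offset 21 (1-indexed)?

1-indexed offset 21 is 0-indexed offset 20.
U+79CAA → 4-byte form F1 B9 B2 AA at offsets 0–3.
U+1104 → 3-byte form E1 84 84 at offsets 4–6.
U+1F4B0 → 4-byte form F0 9F 92 B0 at offsets 7–10.
U+21A0 → 3-byte form E2 86 A0 at offsets 11–13.
U+BB2E → 3-byte form EB AC AE at offsets 14–16.
U+03E0 → 2-byte form CF A0 at offsets 17–18.
U+1203E → 4-byte form F0 92 80 BE at offsets 19–22.
Offset 20 falls in char 7's range; it's byte 2 of F0 92 80 BE = 0x92.

0x92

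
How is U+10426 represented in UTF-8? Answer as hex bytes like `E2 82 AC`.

F0 90 90 A6

U+10426 = 0x10426 = 66598 decimal. In range U+10000–U+10FFFF → 4-byte form: 11110xxx 10xxxxxx 10xxxxxx 10xxxxxx.
Binary (21 bits): 000010000010000100110.
Split 3+6+6+6: 000 | 010000 | 010000 | 100110.
Byte 1: 11110000 = 0xF0.
Byte 2: 10010000 = 0x90.
Byte 3: 10010000 = 0x90.
Byte 4: 10100110 = 0xA6.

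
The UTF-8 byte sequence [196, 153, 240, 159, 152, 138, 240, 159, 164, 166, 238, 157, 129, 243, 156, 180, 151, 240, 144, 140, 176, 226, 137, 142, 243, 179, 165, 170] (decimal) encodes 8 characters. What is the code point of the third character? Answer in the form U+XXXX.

Offset 0: leading byte 0xC4 = 11000100 → 2-byte char #1 = C4 99.
Offset 2: leading byte 0xF0 = 11110000 → 4-byte char #2 = F0 9F 98 8A.
Offset 6: leading byte 0xF0 = 11110000 → 4-byte char #3 = F0 9F A4 A6.
Leading byte 0xF0 = 11110000 matches 11110xxx → 4-byte sequence.
Byte 1: 0xF0 = 11110000, payload 000 (3 bits).
Byte 2: 0x9F = 10011111 (10xxxxxx ✓), payload 011111.
Byte 3: 0xA4 = 10100100 (10xxxxxx ✓), payload 100100.
Byte 4: 0xA6 = 10100110 (10xxxxxx ✓), payload 100110.
Concatenate: 000011111100100100110 = 0x1F926 (21 bits → U+1F926).

U+1F926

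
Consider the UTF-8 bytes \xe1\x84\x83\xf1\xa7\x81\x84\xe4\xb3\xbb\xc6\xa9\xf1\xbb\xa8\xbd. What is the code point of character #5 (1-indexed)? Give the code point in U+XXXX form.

Offset 0: leading byte 0xE1 = 11100001 → 3-byte char #1 = E1 84 83.
Offset 3: leading byte 0xF1 = 11110001 → 4-byte char #2 = F1 A7 81 84.
Offset 7: leading byte 0xE4 = 11100100 → 3-byte char #3 = E4 B3 BB.
Offset 10: leading byte 0xC6 = 11000110 → 2-byte char #4 = C6 A9.
Offset 12: leading byte 0xF1 = 11110001 → 4-byte char #5 = F1 BB A8 BD.
Leading byte 0xF1 = 11110001 matches 11110xxx → 4-byte sequence.
Byte 1: 0xF1 = 11110001, payload 001 (3 bits).
Byte 2: 0xBB = 10111011 (10xxxxxx ✓), payload 111011.
Byte 3: 0xA8 = 10101000 (10xxxxxx ✓), payload 101000.
Byte 4: 0xBD = 10111101 (10xxxxxx ✓), payload 111101.
Concatenate: 001111011101000111101 = 0x7BA3D (21 bits → U+7BA3D).

U+7BA3D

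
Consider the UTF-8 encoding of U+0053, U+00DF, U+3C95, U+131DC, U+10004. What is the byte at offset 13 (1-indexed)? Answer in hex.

0x80

1-indexed offset 13 is 0-indexed offset 12.
U+0053 → 1-byte form 53 at offsets 0–0.
U+00DF → 2-byte form C3 9F at offsets 1–2.
U+3C95 → 3-byte form E3 B2 95 at offsets 3–5.
U+131DC → 4-byte form F0 93 87 9C at offsets 6–9.
U+10004 → 4-byte form F0 90 80 84 at offsets 10–13.
Offset 12 falls in char 5's range; it's byte 3 of F0 90 80 84 = 0x80.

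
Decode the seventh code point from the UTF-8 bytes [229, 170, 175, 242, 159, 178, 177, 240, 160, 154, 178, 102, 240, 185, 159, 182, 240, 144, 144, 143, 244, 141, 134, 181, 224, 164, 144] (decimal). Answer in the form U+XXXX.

Offset 0: leading byte 0xE5 = 11100101 → 3-byte char #1 = E5 AA AF.
Offset 3: leading byte 0xF2 = 11110010 → 4-byte char #2 = F2 9F B2 B1.
Offset 7: leading byte 0xF0 = 11110000 → 4-byte char #3 = F0 A0 9A B2.
Offset 11: leading byte 0x66 = 01100110 → 1-byte char #4 = 66.
Offset 12: leading byte 0xF0 = 11110000 → 4-byte char #5 = F0 B9 9F B6.
Offset 16: leading byte 0xF0 = 11110000 → 4-byte char #6 = F0 90 90 8F.
Offset 20: leading byte 0xF4 = 11110100 → 4-byte char #7 = F4 8D 86 B5.
Leading byte 0xF4 = 11110100 matches 11110xxx → 4-byte sequence.
Byte 1: 0xF4 = 11110100, payload 100 (3 bits).
Byte 2: 0x8D = 10001101 (10xxxxxx ✓), payload 001101.
Byte 3: 0x86 = 10000110 (10xxxxxx ✓), payload 000110.
Byte 4: 0xB5 = 10110101 (10xxxxxx ✓), payload 110101.
Concatenate: 100001101000110110101 = 0x10D1B5 (21 bits → U+10D1B5).

U+10D1B5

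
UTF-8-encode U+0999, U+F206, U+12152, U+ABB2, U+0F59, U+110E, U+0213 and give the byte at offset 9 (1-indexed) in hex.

1-indexed offset 9 is 0-indexed offset 8.
U+0999 → 3-byte form E0 A6 99 at offsets 0–2.
U+F206 → 3-byte form EF 88 86 at offsets 3–5.
U+12152 → 4-byte form F0 92 85 92 at offsets 6–9.
Offset 8 falls in char 3's range; it's byte 3 of F0 92 85 92 = 0x85.

0x85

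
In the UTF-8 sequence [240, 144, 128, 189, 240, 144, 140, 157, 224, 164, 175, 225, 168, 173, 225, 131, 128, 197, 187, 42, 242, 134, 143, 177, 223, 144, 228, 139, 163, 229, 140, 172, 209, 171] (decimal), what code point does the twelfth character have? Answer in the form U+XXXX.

U+046B

Offset 0: leading byte 0xF0 = 11110000 → 4-byte char #1 = F0 90 80 BD.
Offset 4: leading byte 0xF0 = 11110000 → 4-byte char #2 = F0 90 8C 9D.
Offset 8: leading byte 0xE0 = 11100000 → 3-byte char #3 = E0 A4 AF.
Offset 11: leading byte 0xE1 = 11100001 → 3-byte char #4 = E1 A8 AD.
Offset 14: leading byte 0xE1 = 11100001 → 3-byte char #5 = E1 83 80.
Offset 17: leading byte 0xC5 = 11000101 → 2-byte char #6 = C5 BB.
Offset 19: leading byte 0x2A = 00101010 → 1-byte char #7 = 2A.
Offset 20: leading byte 0xF2 = 11110010 → 4-byte char #8 = F2 86 8F B1.
Offset 24: leading byte 0xDF = 11011111 → 2-byte char #9 = DF 90.
Offset 26: leading byte 0xE4 = 11100100 → 3-byte char #10 = E4 8B A3.
Offset 29: leading byte 0xE5 = 11100101 → 3-byte char #11 = E5 8C AC.
Offset 32: leading byte 0xD1 = 11010001 → 2-byte char #12 = D1 AB.
Leading byte 0xD1 = 11010001 matches 110xxxxx → 2-byte sequence.
Byte 1: 0xD1 = 11010001, payload 10001 (5 bits).
Byte 2: 0xAB = 10101011 (10xxxxxx ✓), payload 101011.
Concatenate: 10001101011 = 0x46B (11 bits → U+046B).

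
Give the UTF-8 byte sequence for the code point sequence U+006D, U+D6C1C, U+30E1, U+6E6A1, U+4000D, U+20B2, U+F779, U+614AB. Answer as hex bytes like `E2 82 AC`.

U+006D: 1-byte form → 6D.
U+D6C1C: 4-byte form → F3 96 B0 9C.
U+30E1: 3-byte form → E3 83 A1.
U+6E6A1: 4-byte form → F1 AE 9A A1.
U+4000D: 4-byte form → F1 80 80 8D.
U+20B2: 3-byte form → E2 82 B2.
U+F779: 3-byte form → EF 9D B9.
U+614AB: 4-byte form → F1 A1 92 AB.
Concatenated (26 bytes): 6D F3 96 B0 9C E3 83 A1 F1 AE 9A A1 F1 80 80 8D E2 82 B2 EF 9D B9 F1 A1 92 AB.

6D F3 96 B0 9C E3 83 A1 F1 AE 9A A1 F1 80 80 8D E2 82 B2 EF 9D B9 F1 A1 92 AB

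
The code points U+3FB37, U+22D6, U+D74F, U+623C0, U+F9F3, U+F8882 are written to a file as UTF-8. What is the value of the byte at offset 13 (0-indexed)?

U+3FB37 → 4-byte form F0 BF AC B7 at offsets 0–3.
U+22D6 → 3-byte form E2 8B 96 at offsets 4–6.
U+D74F → 3-byte form ED 9D 8F at offsets 7–9.
U+623C0 → 4-byte form F1 A2 8F 80 at offsets 10–13.
Offset 13 falls in char 4's range; it's byte 4 of F1 A2 8F 80 = 0x80.

0x80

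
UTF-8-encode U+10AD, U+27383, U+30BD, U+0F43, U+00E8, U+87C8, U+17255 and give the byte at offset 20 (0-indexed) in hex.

U+10AD → 3-byte form E1 82 AD at offsets 0–2.
U+27383 → 4-byte form F0 A7 8E 83 at offsets 3–6.
U+30BD → 3-byte form E3 82 BD at offsets 7–9.
U+0F43 → 3-byte form E0 BD 83 at offsets 10–12.
U+00E8 → 2-byte form C3 A8 at offsets 13–14.
U+87C8 → 3-byte form E8 9F 88 at offsets 15–17.
U+17255 → 4-byte form F0 97 89 95 at offsets 18–21.
Offset 20 falls in char 7's range; it's byte 3 of F0 97 89 95 = 0x89.

0x89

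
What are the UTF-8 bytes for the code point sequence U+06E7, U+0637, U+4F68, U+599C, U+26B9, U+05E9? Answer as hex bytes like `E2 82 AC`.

U+06E7: 2-byte form → DB A7.
U+0637: 2-byte form → D8 B7.
U+4F68: 3-byte form → E4 BD A8.
U+599C: 3-byte form → E5 A6 9C.
U+26B9: 3-byte form → E2 9A B9.
U+05E9: 2-byte form → D7 A9.
Concatenated (15 bytes): DB A7 D8 B7 E4 BD A8 E5 A6 9C E2 9A B9 D7 A9.

DB A7 D8 B7 E4 BD A8 E5 A6 9C E2 9A B9 D7 A9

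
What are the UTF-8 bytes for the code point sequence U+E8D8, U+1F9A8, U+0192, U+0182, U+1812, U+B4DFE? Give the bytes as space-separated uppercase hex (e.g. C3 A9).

U+E8D8: 3-byte form → EE A3 98.
U+1F9A8: 4-byte form → F0 9F A6 A8.
U+0192: 2-byte form → C6 92.
U+0182: 2-byte form → C6 82.
U+1812: 3-byte form → E1 A0 92.
U+B4DFE: 4-byte form → F2 B4 B7 BE.
Concatenated (18 bytes): EE A3 98 F0 9F A6 A8 C6 92 C6 82 E1 A0 92 F2 B4 B7 BE.

EE A3 98 F0 9F A6 A8 C6 92 C6 82 E1 A0 92 F2 B4 B7 BE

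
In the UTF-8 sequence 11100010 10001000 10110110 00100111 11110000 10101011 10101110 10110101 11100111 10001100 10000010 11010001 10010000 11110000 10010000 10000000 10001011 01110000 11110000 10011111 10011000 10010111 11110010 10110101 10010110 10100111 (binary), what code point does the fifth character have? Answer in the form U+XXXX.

Offset 0: leading byte 0xE2 = 11100010 → 3-byte char #1 = E2 88 B6.
Offset 3: leading byte 0x27 = 00100111 → 1-byte char #2 = 27.
Offset 4: leading byte 0xF0 = 11110000 → 4-byte char #3 = F0 AB AE B5.
Offset 8: leading byte 0xE7 = 11100111 → 3-byte char #4 = E7 8C 82.
Offset 11: leading byte 0xD1 = 11010001 → 2-byte char #5 = D1 90.
Leading byte 0xD1 = 11010001 matches 110xxxxx → 2-byte sequence.
Byte 1: 0xD1 = 11010001, payload 10001 (5 bits).
Byte 2: 0x90 = 10010000 (10xxxxxx ✓), payload 010000.
Concatenate: 10001010000 = 0x450 (11 bits → U+0450).

U+0450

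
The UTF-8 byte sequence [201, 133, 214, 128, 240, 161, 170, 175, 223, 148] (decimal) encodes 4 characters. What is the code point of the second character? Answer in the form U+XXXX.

Offset 0: leading byte 0xC9 = 11001001 → 2-byte char #1 = C9 85.
Offset 2: leading byte 0xD6 = 11010110 → 2-byte char #2 = D6 80.
Leading byte 0xD6 = 11010110 matches 110xxxxx → 2-byte sequence.
Byte 1: 0xD6 = 11010110, payload 10110 (5 bits).
Byte 2: 0x80 = 10000000 (10xxxxxx ✓), payload 000000.
Concatenate: 10110000000 = 0x580 (11 bits → U+0580).

U+0580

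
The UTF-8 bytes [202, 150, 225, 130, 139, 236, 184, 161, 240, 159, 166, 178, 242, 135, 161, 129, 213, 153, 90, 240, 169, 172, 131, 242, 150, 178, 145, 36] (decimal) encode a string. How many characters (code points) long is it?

Byte at offset 0: 0xCA = 11001010 → 2-byte char (#1). Advance 2.
Byte at offset 2: 0xE1 = 11100001 → 3-byte char (#2). Advance 3.
Byte at offset 5: 0xEC = 11101100 → 3-byte char (#3). Advance 3.
Byte at offset 8: 0xF0 = 11110000 → 4-byte char (#4). Advance 4.
Byte at offset 12: 0xF2 = 11110010 → 4-byte char (#5). Advance 4.
Byte at offset 16: 0xD5 = 11010101 → 2-byte char (#6). Advance 2.
Byte at offset 18: 0x5A = 01011010 → 1-byte char (#7). Advance 1.
Byte at offset 19: 0xF0 = 11110000 → 4-byte char (#8). Advance 4.
Byte at offset 23: 0xF2 = 11110010 → 4-byte char (#9). Advance 4.
Byte at offset 27: 0x24 = 00100100 → 1-byte char (#10). Advance 1.
Reached end at offset 28 after 10 code points.

10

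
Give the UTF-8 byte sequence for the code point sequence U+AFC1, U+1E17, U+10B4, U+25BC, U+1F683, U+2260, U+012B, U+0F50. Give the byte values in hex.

U+AFC1: 3-byte form → EA BF 81.
U+1E17: 3-byte form → E1 B8 97.
U+10B4: 3-byte form → E1 82 B4.
U+25BC: 3-byte form → E2 96 BC.
U+1F683: 4-byte form → F0 9F 9A 83.
U+2260: 3-byte form → E2 89 A0.
U+012B: 2-byte form → C4 AB.
U+0F50: 3-byte form → E0 BD 90.
Concatenated (24 bytes): EA BF 81 E1 B8 97 E1 82 B4 E2 96 BC F0 9F 9A 83 E2 89 A0 C4 AB E0 BD 90.

EA BF 81 E1 B8 97 E1 82 B4 E2 96 BC F0 9F 9A 83 E2 89 A0 C4 AB E0 BD 90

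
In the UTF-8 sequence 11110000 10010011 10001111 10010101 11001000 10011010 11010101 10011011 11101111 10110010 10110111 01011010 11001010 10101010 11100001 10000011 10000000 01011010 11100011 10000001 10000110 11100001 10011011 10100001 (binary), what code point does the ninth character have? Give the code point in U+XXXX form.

U+3046

Offset 0: leading byte 0xF0 = 11110000 → 4-byte char #1 = F0 93 8F 95.
Offset 4: leading byte 0xC8 = 11001000 → 2-byte char #2 = C8 9A.
Offset 6: leading byte 0xD5 = 11010101 → 2-byte char #3 = D5 9B.
Offset 8: leading byte 0xEF = 11101111 → 3-byte char #4 = EF B2 B7.
Offset 11: leading byte 0x5A = 01011010 → 1-byte char #5 = 5A.
Offset 12: leading byte 0xCA = 11001010 → 2-byte char #6 = CA AA.
Offset 14: leading byte 0xE1 = 11100001 → 3-byte char #7 = E1 83 80.
Offset 17: leading byte 0x5A = 01011010 → 1-byte char #8 = 5A.
Offset 18: leading byte 0xE3 = 11100011 → 3-byte char #9 = E3 81 86.
Leading byte 0xE3 = 11100011 matches 1110xxxx → 3-byte sequence.
Byte 1: 0xE3 = 11100011, payload 0011 (4 bits).
Byte 2: 0x81 = 10000001 (10xxxxxx ✓), payload 000001.
Byte 3: 0x86 = 10000110 (10xxxxxx ✓), payload 000110.
Concatenate: 0011000001000110 = 0x3046 (16 bits → U+3046).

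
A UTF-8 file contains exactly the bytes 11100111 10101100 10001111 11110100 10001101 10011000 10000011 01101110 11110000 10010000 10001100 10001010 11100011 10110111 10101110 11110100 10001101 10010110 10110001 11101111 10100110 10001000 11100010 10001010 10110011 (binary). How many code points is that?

Byte at offset 0: 0xE7 = 11100111 → 3-byte char (#1). Advance 3.
Byte at offset 3: 0xF4 = 11110100 → 4-byte char (#2). Advance 4.
Byte at offset 7: 0x6E = 01101110 → 1-byte char (#3). Advance 1.
Byte at offset 8: 0xF0 = 11110000 → 4-byte char (#4). Advance 4.
Byte at offset 12: 0xE3 = 11100011 → 3-byte char (#5). Advance 3.
Byte at offset 15: 0xF4 = 11110100 → 4-byte char (#6). Advance 4.
Byte at offset 19: 0xEF = 11101111 → 3-byte char (#7). Advance 3.
Byte at offset 22: 0xE2 = 11100010 → 3-byte char (#8). Advance 3.
Reached end at offset 25 after 8 code points.

8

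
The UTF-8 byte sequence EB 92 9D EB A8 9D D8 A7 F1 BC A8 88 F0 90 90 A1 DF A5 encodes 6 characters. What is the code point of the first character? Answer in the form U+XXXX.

Offset 0: leading byte 0xEB = 11101011 → 3-byte char #1 = EB 92 9D.
Leading byte 0xEB = 11101011 matches 1110xxxx → 3-byte sequence.
Byte 1: 0xEB = 11101011, payload 1011 (4 bits).
Byte 2: 0x92 = 10010010 (10xxxxxx ✓), payload 010010.
Byte 3: 0x9D = 10011101 (10xxxxxx ✓), payload 011101.
Concatenate: 1011010010011101 = 0xB49D (16 bits → U+B49D).

U+B49D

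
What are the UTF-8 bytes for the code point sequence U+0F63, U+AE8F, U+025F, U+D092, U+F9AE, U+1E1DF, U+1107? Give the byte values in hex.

E0 BD A3 EA BA 8F C9 9F ED 82 92 EF A6 AE F0 9E 87 9F E1 84 87

U+0F63: 3-byte form → E0 BD A3.
U+AE8F: 3-byte form → EA BA 8F.
U+025F: 2-byte form → C9 9F.
U+D092: 3-byte form → ED 82 92.
U+F9AE: 3-byte form → EF A6 AE.
U+1E1DF: 4-byte form → F0 9E 87 9F.
U+1107: 3-byte form → E1 84 87.
Concatenated (21 bytes): E0 BD A3 EA BA 8F C9 9F ED 82 92 EF A6 AE F0 9E 87 9F E1 84 87.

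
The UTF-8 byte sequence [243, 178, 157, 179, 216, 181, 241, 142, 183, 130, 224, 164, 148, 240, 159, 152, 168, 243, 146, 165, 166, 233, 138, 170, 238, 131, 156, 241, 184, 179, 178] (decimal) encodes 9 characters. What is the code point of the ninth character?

U+78CF2

Offset 0: leading byte 0xF3 = 11110011 → 4-byte char #1 = F3 B2 9D B3.
Offset 4: leading byte 0xD8 = 11011000 → 2-byte char #2 = D8 B5.
Offset 6: leading byte 0xF1 = 11110001 → 4-byte char #3 = F1 8E B7 82.
Offset 10: leading byte 0xE0 = 11100000 → 3-byte char #4 = E0 A4 94.
Offset 13: leading byte 0xF0 = 11110000 → 4-byte char #5 = F0 9F 98 A8.
Offset 17: leading byte 0xF3 = 11110011 → 4-byte char #6 = F3 92 A5 A6.
Offset 21: leading byte 0xE9 = 11101001 → 3-byte char #7 = E9 8A AA.
Offset 24: leading byte 0xEE = 11101110 → 3-byte char #8 = EE 83 9C.
Offset 27: leading byte 0xF1 = 11110001 → 4-byte char #9 = F1 B8 B3 B2.
Leading byte 0xF1 = 11110001 matches 11110xxx → 4-byte sequence.
Byte 1: 0xF1 = 11110001, payload 001 (3 bits).
Byte 2: 0xB8 = 10111000 (10xxxxxx ✓), payload 111000.
Byte 3: 0xB3 = 10110011 (10xxxxxx ✓), payload 110011.
Byte 4: 0xB2 = 10110010 (10xxxxxx ✓), payload 110010.
Concatenate: 001111000110011110010 = 0x78CF2 (21 bits → U+78CF2).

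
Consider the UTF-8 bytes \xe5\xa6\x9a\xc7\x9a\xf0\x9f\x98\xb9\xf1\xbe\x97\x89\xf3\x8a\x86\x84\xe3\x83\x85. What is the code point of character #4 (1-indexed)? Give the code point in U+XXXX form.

U+7E5C9

Offset 0: leading byte 0xE5 = 11100101 → 3-byte char #1 = E5 A6 9A.
Offset 3: leading byte 0xC7 = 11000111 → 2-byte char #2 = C7 9A.
Offset 5: leading byte 0xF0 = 11110000 → 4-byte char #3 = F0 9F 98 B9.
Offset 9: leading byte 0xF1 = 11110001 → 4-byte char #4 = F1 BE 97 89.
Leading byte 0xF1 = 11110001 matches 11110xxx → 4-byte sequence.
Byte 1: 0xF1 = 11110001, payload 001 (3 bits).
Byte 2: 0xBE = 10111110 (10xxxxxx ✓), payload 111110.
Byte 3: 0x97 = 10010111 (10xxxxxx ✓), payload 010111.
Byte 4: 0x89 = 10001001 (10xxxxxx ✓), payload 001001.
Concatenate: 001111110010111001001 = 0x7E5C9 (21 bits → U+7E5C9).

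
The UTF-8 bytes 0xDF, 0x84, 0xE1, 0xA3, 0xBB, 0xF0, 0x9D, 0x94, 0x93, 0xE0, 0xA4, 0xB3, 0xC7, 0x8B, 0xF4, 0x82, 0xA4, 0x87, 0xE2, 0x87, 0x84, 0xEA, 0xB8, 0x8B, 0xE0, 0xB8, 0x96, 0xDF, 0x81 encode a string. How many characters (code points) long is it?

Byte at offset 0: 0xDF = 11011111 → 2-byte char (#1). Advance 2.
Byte at offset 2: 0xE1 = 11100001 → 3-byte char (#2). Advance 3.
Byte at offset 5: 0xF0 = 11110000 → 4-byte char (#3). Advance 4.
Byte at offset 9: 0xE0 = 11100000 → 3-byte char (#4). Advance 3.
Byte at offset 12: 0xC7 = 11000111 → 2-byte char (#5). Advance 2.
Byte at offset 14: 0xF4 = 11110100 → 4-byte char (#6). Advance 4.
Byte at offset 18: 0xE2 = 11100010 → 3-byte char (#7). Advance 3.
Byte at offset 21: 0xEA = 11101010 → 3-byte char (#8). Advance 3.
Byte at offset 24: 0xE0 = 11100000 → 3-byte char (#9). Advance 3.
Byte at offset 27: 0xDF = 11011111 → 2-byte char (#10). Advance 2.
Reached end at offset 29 after 10 code points.

10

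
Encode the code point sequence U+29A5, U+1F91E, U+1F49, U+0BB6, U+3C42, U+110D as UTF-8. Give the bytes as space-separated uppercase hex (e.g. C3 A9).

U+29A5: 3-byte form → E2 A6 A5.
U+1F91E: 4-byte form → F0 9F A4 9E.
U+1F49: 3-byte form → E1 BD 89.
U+0BB6: 3-byte form → E0 AE B6.
U+3C42: 3-byte form → E3 B1 82.
U+110D: 3-byte form → E1 84 8D.
Concatenated (19 bytes): E2 A6 A5 F0 9F A4 9E E1 BD 89 E0 AE B6 E3 B1 82 E1 84 8D.

E2 A6 A5 F0 9F A4 9E E1 BD 89 E0 AE B6 E3 B1 82 E1 84 8D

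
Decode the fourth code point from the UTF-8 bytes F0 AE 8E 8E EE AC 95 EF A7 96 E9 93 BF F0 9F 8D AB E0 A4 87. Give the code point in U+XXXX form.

Offset 0: leading byte 0xF0 = 11110000 → 4-byte char #1 = F0 AE 8E 8E.
Offset 4: leading byte 0xEE = 11101110 → 3-byte char #2 = EE AC 95.
Offset 7: leading byte 0xEF = 11101111 → 3-byte char #3 = EF A7 96.
Offset 10: leading byte 0xE9 = 11101001 → 3-byte char #4 = E9 93 BF.
Leading byte 0xE9 = 11101001 matches 1110xxxx → 3-byte sequence.
Byte 1: 0xE9 = 11101001, payload 1001 (4 bits).
Byte 2: 0x93 = 10010011 (10xxxxxx ✓), payload 010011.
Byte 3: 0xBF = 10111111 (10xxxxxx ✓), payload 111111.
Concatenate: 1001010011111111 = 0x94FF (16 bits → U+94FF).

U+94FF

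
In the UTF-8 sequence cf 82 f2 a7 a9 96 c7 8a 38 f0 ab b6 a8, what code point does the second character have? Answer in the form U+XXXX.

Offset 0: leading byte 0xCF = 11001111 → 2-byte char #1 = CF 82.
Offset 2: leading byte 0xF2 = 11110010 → 4-byte char #2 = F2 A7 A9 96.
Leading byte 0xF2 = 11110010 matches 11110xxx → 4-byte sequence.
Byte 1: 0xF2 = 11110010, payload 010 (3 bits).
Byte 2: 0xA7 = 10100111 (10xxxxxx ✓), payload 100111.
Byte 3: 0xA9 = 10101001 (10xxxxxx ✓), payload 101001.
Byte 4: 0x96 = 10010110 (10xxxxxx ✓), payload 010110.
Concatenate: 010100111101001010110 = 0xA7A56 (21 bits → U+A7A56).

U+A7A56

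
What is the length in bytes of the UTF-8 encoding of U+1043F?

U+1043F = 0x1043F. UTF-8 uses 1 byte below 0x80, 2 below 0x800, 3 below 0x10000, 4 up to 0x10FFFF. 0x1043F is in U+10000–U+10FFFF → 4 bytes.

4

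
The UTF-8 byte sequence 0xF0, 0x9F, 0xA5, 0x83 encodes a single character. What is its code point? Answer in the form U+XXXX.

U+1F943

Leading byte 0xF0 = 11110000 matches 11110xxx → 4-byte sequence.
Byte 1: 0xF0 = 11110000, payload 000 (3 bits).
Byte 2: 0x9F = 10011111 (10xxxxxx ✓), payload 011111.
Byte 3: 0xA5 = 10100101 (10xxxxxx ✓), payload 100101.
Byte 4: 0x83 = 10000011 (10xxxxxx ✓), payload 000011.
Concatenate: 000011111100101000011 = 0x1F943 (21 bits → U+1F943).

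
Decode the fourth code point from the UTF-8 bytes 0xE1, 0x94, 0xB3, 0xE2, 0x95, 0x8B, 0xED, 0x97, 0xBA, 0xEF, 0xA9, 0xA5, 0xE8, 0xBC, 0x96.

U+FA65

Offset 0: leading byte 0xE1 = 11100001 → 3-byte char #1 = E1 94 B3.
Offset 3: leading byte 0xE2 = 11100010 → 3-byte char #2 = E2 95 8B.
Offset 6: leading byte 0xED = 11101101 → 3-byte char #3 = ED 97 BA.
Offset 9: leading byte 0xEF = 11101111 → 3-byte char #4 = EF A9 A5.
Leading byte 0xEF = 11101111 matches 1110xxxx → 3-byte sequence.
Byte 1: 0xEF = 11101111, payload 1111 (4 bits).
Byte 2: 0xA9 = 10101001 (10xxxxxx ✓), payload 101001.
Byte 3: 0xA5 = 10100101 (10xxxxxx ✓), payload 100101.
Concatenate: 1111101001100101 = 0xFA65 (16 bits → U+FA65).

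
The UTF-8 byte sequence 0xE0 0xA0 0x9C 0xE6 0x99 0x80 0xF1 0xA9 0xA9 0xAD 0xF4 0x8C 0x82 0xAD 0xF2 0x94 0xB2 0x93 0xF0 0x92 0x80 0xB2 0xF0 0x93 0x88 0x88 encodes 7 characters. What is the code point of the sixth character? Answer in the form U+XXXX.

U+12032

Offset 0: leading byte 0xE0 = 11100000 → 3-byte char #1 = E0 A0 9C.
Offset 3: leading byte 0xE6 = 11100110 → 3-byte char #2 = E6 99 80.
Offset 6: leading byte 0xF1 = 11110001 → 4-byte char #3 = F1 A9 A9 AD.
Offset 10: leading byte 0xF4 = 11110100 → 4-byte char #4 = F4 8C 82 AD.
Offset 14: leading byte 0xF2 = 11110010 → 4-byte char #5 = F2 94 B2 93.
Offset 18: leading byte 0xF0 = 11110000 → 4-byte char #6 = F0 92 80 B2.
Leading byte 0xF0 = 11110000 matches 11110xxx → 4-byte sequence.
Byte 1: 0xF0 = 11110000, payload 000 (3 bits).
Byte 2: 0x92 = 10010010 (10xxxxxx ✓), payload 010010.
Byte 3: 0x80 = 10000000 (10xxxxxx ✓), payload 000000.
Byte 4: 0xB2 = 10110010 (10xxxxxx ✓), payload 110010.
Concatenate: 000010010000000110010 = 0x12032 (21 bits → U+12032).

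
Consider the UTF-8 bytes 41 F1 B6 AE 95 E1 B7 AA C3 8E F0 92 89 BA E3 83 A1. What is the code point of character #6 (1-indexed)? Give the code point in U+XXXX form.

Offset 0: leading byte 0x41 = 01000001 → 1-byte char #1 = 41.
Offset 1: leading byte 0xF1 = 11110001 → 4-byte char #2 = F1 B6 AE 95.
Offset 5: leading byte 0xE1 = 11100001 → 3-byte char #3 = E1 B7 AA.
Offset 8: leading byte 0xC3 = 11000011 → 2-byte char #4 = C3 8E.
Offset 10: leading byte 0xF0 = 11110000 → 4-byte char #5 = F0 92 89 BA.
Offset 14: leading byte 0xE3 = 11100011 → 3-byte char #6 = E3 83 A1.
Leading byte 0xE3 = 11100011 matches 1110xxxx → 3-byte sequence.
Byte 1: 0xE3 = 11100011, payload 0011 (4 bits).
Byte 2: 0x83 = 10000011 (10xxxxxx ✓), payload 000011.
Byte 3: 0xA1 = 10100001 (10xxxxxx ✓), payload 100001.
Concatenate: 0011000011100001 = 0x30E1 (16 bits → U+30E1).

U+30E1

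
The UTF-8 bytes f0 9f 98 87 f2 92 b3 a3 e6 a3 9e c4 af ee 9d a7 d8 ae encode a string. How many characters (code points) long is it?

Byte at offset 0: 0xF0 = 11110000 → 4-byte char (#1). Advance 4.
Byte at offset 4: 0xF2 = 11110010 → 4-byte char (#2). Advance 4.
Byte at offset 8: 0xE6 = 11100110 → 3-byte char (#3). Advance 3.
Byte at offset 11: 0xC4 = 11000100 → 2-byte char (#4). Advance 2.
Byte at offset 13: 0xEE = 11101110 → 3-byte char (#5). Advance 3.
Byte at offset 16: 0xD8 = 11011000 → 2-byte char (#6). Advance 2.
Reached end at offset 18 after 6 code points.

6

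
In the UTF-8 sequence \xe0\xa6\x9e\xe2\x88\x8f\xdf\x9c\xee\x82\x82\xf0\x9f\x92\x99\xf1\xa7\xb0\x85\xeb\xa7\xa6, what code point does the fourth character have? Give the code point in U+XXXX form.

U+E082

Offset 0: leading byte 0xE0 = 11100000 → 3-byte char #1 = E0 A6 9E.
Offset 3: leading byte 0xE2 = 11100010 → 3-byte char #2 = E2 88 8F.
Offset 6: leading byte 0xDF = 11011111 → 2-byte char #3 = DF 9C.
Offset 8: leading byte 0xEE = 11101110 → 3-byte char #4 = EE 82 82.
Leading byte 0xEE = 11101110 matches 1110xxxx → 3-byte sequence.
Byte 1: 0xEE = 11101110, payload 1110 (4 bits).
Byte 2: 0x82 = 10000010 (10xxxxxx ✓), payload 000010.
Byte 3: 0x82 = 10000010 (10xxxxxx ✓), payload 000010.
Concatenate: 1110000010000010 = 0xE082 (16 bits → U+E082).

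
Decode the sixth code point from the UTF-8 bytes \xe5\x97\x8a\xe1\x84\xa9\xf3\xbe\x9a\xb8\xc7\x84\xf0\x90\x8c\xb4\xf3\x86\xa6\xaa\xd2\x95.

Offset 0: leading byte 0xE5 = 11100101 → 3-byte char #1 = E5 97 8A.
Offset 3: leading byte 0xE1 = 11100001 → 3-byte char #2 = E1 84 A9.
Offset 6: leading byte 0xF3 = 11110011 → 4-byte char #3 = F3 BE 9A B8.
Offset 10: leading byte 0xC7 = 11000111 → 2-byte char #4 = C7 84.
Offset 12: leading byte 0xF0 = 11110000 → 4-byte char #5 = F0 90 8C B4.
Offset 16: leading byte 0xF3 = 11110011 → 4-byte char #6 = F3 86 A6 AA.
Leading byte 0xF3 = 11110011 matches 11110xxx → 4-byte sequence.
Byte 1: 0xF3 = 11110011, payload 011 (3 bits).
Byte 2: 0x86 = 10000110 (10xxxxxx ✓), payload 000110.
Byte 3: 0xA6 = 10100110 (10xxxxxx ✓), payload 100110.
Byte 4: 0xAA = 10101010 (10xxxxxx ✓), payload 101010.
Concatenate: 011000110100110101010 = 0xC69AA (21 bits → U+C69AA).

U+C69AA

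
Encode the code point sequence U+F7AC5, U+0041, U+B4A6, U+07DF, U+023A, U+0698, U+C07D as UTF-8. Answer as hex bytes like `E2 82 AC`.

U+F7AC5: 4-byte form → F3 B7 AB 85.
U+0041: 1-byte form → 41.
U+B4A6: 3-byte form → EB 92 A6.
U+07DF: 2-byte form → DF 9F.
U+023A: 2-byte form → C8 BA.
U+0698: 2-byte form → DA 98.
U+C07D: 3-byte form → EC 81 BD.
Concatenated (17 bytes): F3 B7 AB 85 41 EB 92 A6 DF 9F C8 BA DA 98 EC 81 BD.

F3 B7 AB 85 41 EB 92 A6 DF 9F C8 BA DA 98 EC 81 BD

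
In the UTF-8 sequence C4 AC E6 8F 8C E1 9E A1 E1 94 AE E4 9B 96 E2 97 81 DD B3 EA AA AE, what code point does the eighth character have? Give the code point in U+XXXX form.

Offset 0: leading byte 0xC4 = 11000100 → 2-byte char #1 = C4 AC.
Offset 2: leading byte 0xE6 = 11100110 → 3-byte char #2 = E6 8F 8C.
Offset 5: leading byte 0xE1 = 11100001 → 3-byte char #3 = E1 9E A1.
Offset 8: leading byte 0xE1 = 11100001 → 3-byte char #4 = E1 94 AE.
Offset 11: leading byte 0xE4 = 11100100 → 3-byte char #5 = E4 9B 96.
Offset 14: leading byte 0xE2 = 11100010 → 3-byte char #6 = E2 97 81.
Offset 17: leading byte 0xDD = 11011101 → 2-byte char #7 = DD B3.
Offset 19: leading byte 0xEA = 11101010 → 3-byte char #8 = EA AA AE.
Leading byte 0xEA = 11101010 matches 1110xxxx → 3-byte sequence.
Byte 1: 0xEA = 11101010, payload 1010 (4 bits).
Byte 2: 0xAA = 10101010 (10xxxxxx ✓), payload 101010.
Byte 3: 0xAE = 10101110 (10xxxxxx ✓), payload 101110.
Concatenate: 1010101010101110 = 0xAAAE (16 bits → U+AAAE).

U+AAAE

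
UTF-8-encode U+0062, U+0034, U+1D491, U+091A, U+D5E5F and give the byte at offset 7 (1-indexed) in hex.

1-indexed offset 7 is 0-indexed offset 6.
U+0062 → 1-byte form 62 at offsets 0–0.
U+0034 → 1-byte form 34 at offsets 1–1.
U+1D491 → 4-byte form F0 9D 92 91 at offsets 2–5.
U+091A → 3-byte form E0 A4 9A at offsets 6–8.
Offset 6 falls in char 4's range; it's byte 1 of E0 A4 9A = 0xE0.

0xE0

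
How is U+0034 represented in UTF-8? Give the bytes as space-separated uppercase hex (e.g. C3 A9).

34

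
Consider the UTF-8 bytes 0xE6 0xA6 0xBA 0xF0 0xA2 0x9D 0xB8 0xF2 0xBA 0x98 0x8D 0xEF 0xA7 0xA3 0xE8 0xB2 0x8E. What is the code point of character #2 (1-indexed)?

Offset 0: leading byte 0xE6 = 11100110 → 3-byte char #1 = E6 A6 BA.
Offset 3: leading byte 0xF0 = 11110000 → 4-byte char #2 = F0 A2 9D B8.
Leading byte 0xF0 = 11110000 matches 11110xxx → 4-byte sequence.
Byte 1: 0xF0 = 11110000, payload 000 (3 bits).
Byte 2: 0xA2 = 10100010 (10xxxxxx ✓), payload 100010.
Byte 3: 0x9D = 10011101 (10xxxxxx ✓), payload 011101.
Byte 4: 0xB8 = 10111000 (10xxxxxx ✓), payload 111000.
Concatenate: 000100010011101111000 = 0x22778 (21 bits → U+22778).

U+22778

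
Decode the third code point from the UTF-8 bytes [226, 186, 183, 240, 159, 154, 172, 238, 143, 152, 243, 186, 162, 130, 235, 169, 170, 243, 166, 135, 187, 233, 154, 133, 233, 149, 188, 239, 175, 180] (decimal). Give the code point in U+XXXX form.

Offset 0: leading byte 0xE2 = 11100010 → 3-byte char #1 = E2 BA B7.
Offset 3: leading byte 0xF0 = 11110000 → 4-byte char #2 = F0 9F 9A AC.
Offset 7: leading byte 0xEE = 11101110 → 3-byte char #3 = EE 8F 98.
Leading byte 0xEE = 11101110 matches 1110xxxx → 3-byte sequence.
Byte 1: 0xEE = 11101110, payload 1110 (4 bits).
Byte 2: 0x8F = 10001111 (10xxxxxx ✓), payload 001111.
Byte 3: 0x98 = 10011000 (10xxxxxx ✓), payload 011000.
Concatenate: 1110001111011000 = 0xE3D8 (16 bits → U+E3D8).

U+E3D8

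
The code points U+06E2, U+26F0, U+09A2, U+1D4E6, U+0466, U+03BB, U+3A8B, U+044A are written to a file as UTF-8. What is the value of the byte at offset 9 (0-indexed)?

U+06E2 → 2-byte form DB A2 at offsets 0–1.
U+26F0 → 3-byte form E2 9B B0 at offsets 2–4.
U+09A2 → 3-byte form E0 A6 A2 at offsets 5–7.
U+1D4E6 → 4-byte form F0 9D 93 A6 at offsets 8–11.
Offset 9 falls in char 4's range; it's byte 2 of F0 9D 93 A6 = 0x9D.

0x9D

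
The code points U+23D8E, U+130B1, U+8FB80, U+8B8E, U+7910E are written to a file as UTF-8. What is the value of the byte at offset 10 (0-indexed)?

U+23D8E → 4-byte form F0 A3 B6 8E at offsets 0–3.
U+130B1 → 4-byte form F0 93 82 B1 at offsets 4–7.
U+8FB80 → 4-byte form F2 8F AE 80 at offsets 8–11.
Offset 10 falls in char 3's range; it's byte 3 of F2 8F AE 80 = 0xAE.

0xAE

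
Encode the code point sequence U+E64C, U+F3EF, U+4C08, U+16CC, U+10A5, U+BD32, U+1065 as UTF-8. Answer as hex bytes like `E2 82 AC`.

EE 99 8C EF 8F AF E4 B0 88 E1 9B 8C E1 82 A5 EB B4 B2 E1 81 A5

U+E64C: 3-byte form → EE 99 8C.
U+F3EF: 3-byte form → EF 8F AF.
U+4C08: 3-byte form → E4 B0 88.
U+16CC: 3-byte form → E1 9B 8C.
U+10A5: 3-byte form → E1 82 A5.
U+BD32: 3-byte form → EB B4 B2.
U+1065: 3-byte form → E1 81 A5.
Concatenated (21 bytes): EE 99 8C EF 8F AF E4 B0 88 E1 9B 8C E1 82 A5 EB B4 B2 E1 81 A5.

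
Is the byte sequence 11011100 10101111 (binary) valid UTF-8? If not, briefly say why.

Leading byte 0xDC = 11011100 → 2-byte form.
Continuation bytes 0xAF=10101111 all match 10xxxxxx.
Decoded value 0x72F is ≥ 0x80 (shortest form) and not a surrogate.

valid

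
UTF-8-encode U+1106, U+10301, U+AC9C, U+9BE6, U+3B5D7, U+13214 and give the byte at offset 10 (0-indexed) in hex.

0xE9

U+1106 → 3-byte form E1 84 86 at offsets 0–2.
U+10301 → 4-byte form F0 90 8C 81 at offsets 3–6.
U+AC9C → 3-byte form EA B2 9C at offsets 7–9.
U+9BE6 → 3-byte form E9 AF A6 at offsets 10–12.
Offset 10 falls in char 4's range; it's byte 1 of E9 AF A6 = 0xE9.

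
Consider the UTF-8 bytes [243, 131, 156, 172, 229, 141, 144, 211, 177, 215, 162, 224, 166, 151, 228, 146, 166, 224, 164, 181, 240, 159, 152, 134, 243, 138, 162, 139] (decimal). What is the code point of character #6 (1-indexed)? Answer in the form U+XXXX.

U+44A6

Offset 0: leading byte 0xF3 = 11110011 → 4-byte char #1 = F3 83 9C AC.
Offset 4: leading byte 0xE5 = 11100101 → 3-byte char #2 = E5 8D 90.
Offset 7: leading byte 0xD3 = 11010011 → 2-byte char #3 = D3 B1.
Offset 9: leading byte 0xD7 = 11010111 → 2-byte char #4 = D7 A2.
Offset 11: leading byte 0xE0 = 11100000 → 3-byte char #5 = E0 A6 97.
Offset 14: leading byte 0xE4 = 11100100 → 3-byte char #6 = E4 92 A6.
Leading byte 0xE4 = 11100100 matches 1110xxxx → 3-byte sequence.
Byte 1: 0xE4 = 11100100, payload 0100 (4 bits).
Byte 2: 0x92 = 10010010 (10xxxxxx ✓), payload 010010.
Byte 3: 0xA6 = 10100110 (10xxxxxx ✓), payload 100110.
Concatenate: 0100010010100110 = 0x44A6 (16 bits → U+44A6).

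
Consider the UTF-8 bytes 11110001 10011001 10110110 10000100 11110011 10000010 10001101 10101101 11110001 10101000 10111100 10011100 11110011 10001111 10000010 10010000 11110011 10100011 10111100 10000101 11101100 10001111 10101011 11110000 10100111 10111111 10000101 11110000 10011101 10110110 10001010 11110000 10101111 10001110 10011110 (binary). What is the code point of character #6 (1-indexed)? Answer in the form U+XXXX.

U+C3EB

Offset 0: leading byte 0xF1 = 11110001 → 4-byte char #1 = F1 99 B6 84.
Offset 4: leading byte 0xF3 = 11110011 → 4-byte char #2 = F3 82 8D AD.
Offset 8: leading byte 0xF1 = 11110001 → 4-byte char #3 = F1 A8 BC 9C.
Offset 12: leading byte 0xF3 = 11110011 → 4-byte char #4 = F3 8F 82 90.
Offset 16: leading byte 0xF3 = 11110011 → 4-byte char #5 = F3 A3 BC 85.
Offset 20: leading byte 0xEC = 11101100 → 3-byte char #6 = EC 8F AB.
Leading byte 0xEC = 11101100 matches 1110xxxx → 3-byte sequence.
Byte 1: 0xEC = 11101100, payload 1100 (4 bits).
Byte 2: 0x8F = 10001111 (10xxxxxx ✓), payload 001111.
Byte 3: 0xAB = 10101011 (10xxxxxx ✓), payload 101011.
Concatenate: 1100001111101011 = 0xC3EB (16 bits → U+C3EB).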